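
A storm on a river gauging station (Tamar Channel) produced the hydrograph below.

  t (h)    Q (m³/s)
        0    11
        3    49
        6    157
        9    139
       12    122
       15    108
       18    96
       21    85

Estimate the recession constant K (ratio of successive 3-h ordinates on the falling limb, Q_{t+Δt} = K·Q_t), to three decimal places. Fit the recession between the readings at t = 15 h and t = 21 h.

Using the recession-limb readings at t = 15 h and t = 21 h: Q falls from 108 to 85 m³/s over 2 intervals.
K = (Q₂/Q₁)^(1/2) = (85/108)^(1/2) = 0.887.

K ≈ 0.887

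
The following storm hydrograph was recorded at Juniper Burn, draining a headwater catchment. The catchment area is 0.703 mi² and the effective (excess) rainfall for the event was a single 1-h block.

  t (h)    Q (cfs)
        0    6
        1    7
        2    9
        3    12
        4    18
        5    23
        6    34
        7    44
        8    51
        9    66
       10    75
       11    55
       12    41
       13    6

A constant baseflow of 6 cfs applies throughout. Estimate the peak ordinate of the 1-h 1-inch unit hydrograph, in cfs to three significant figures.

Direct runoff: 0.0, 1.0, 3.0, 6.0, 12.0, 17.0, 28.0, 38.0, 45.0, 60.0, 69.0, 49.0, 35.0, 0.0 cfs; ΣQ_DR = 363.0 cfs, peak = 69.0 cfs.
Runoff depth d = ΣQ_DR·Δt / A = 363.0 × 3600 / (0.703 mi²) = 0.8001 in.
The 1-inch UH is the DRH scaled by (1 in)/d, so U_p = 69.0 × 1/0.8001 = 86.2 cfs.

U_p ≈ 86.2 cfs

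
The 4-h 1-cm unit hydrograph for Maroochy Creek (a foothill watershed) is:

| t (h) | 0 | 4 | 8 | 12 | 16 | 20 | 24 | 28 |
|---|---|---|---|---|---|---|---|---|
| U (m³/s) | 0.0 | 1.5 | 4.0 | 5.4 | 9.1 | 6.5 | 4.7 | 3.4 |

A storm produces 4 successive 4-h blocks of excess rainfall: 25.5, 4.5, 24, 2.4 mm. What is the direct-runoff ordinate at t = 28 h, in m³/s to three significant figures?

Q ≈ 28.6 m³/s

By discrete convolution, Q_j = Σ (P_i / 10 mm) · U_{j−i}.
At t = 28 h (j=7): Q = (25.5/10)·3.4 + (4.5/10)·4.7 + (24/10)·6.5 + (2.4/10)·9.1 = 28.6 m³/s.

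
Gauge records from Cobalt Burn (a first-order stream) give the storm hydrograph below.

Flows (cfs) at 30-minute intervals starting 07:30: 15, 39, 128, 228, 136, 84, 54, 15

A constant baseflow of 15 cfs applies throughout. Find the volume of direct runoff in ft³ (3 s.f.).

Direct-runoff ordinates (Q − Q_b): 0.0, 24.0, 113.0, 213.0, 121.0, 69.0, 39.0, 0.0 cfs.
ΣQ_DR = 579.0 cfs.
With Δt = 0.5 h = 1800 s, V = ΣQ_DR · Δt = 579.0 × 1800 = 1.04 × 10^6 ft³.

V ≈ 1.04 × 10^6 ft³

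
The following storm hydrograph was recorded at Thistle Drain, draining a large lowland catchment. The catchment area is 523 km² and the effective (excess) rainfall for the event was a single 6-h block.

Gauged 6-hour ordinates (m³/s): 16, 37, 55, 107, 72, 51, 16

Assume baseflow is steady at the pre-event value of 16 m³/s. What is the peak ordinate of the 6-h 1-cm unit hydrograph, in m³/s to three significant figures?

U_p ≈ 91.0 m³/s

Direct runoff: 0.0, 21.0, 39.0, 91.0, 56.0, 35.0, 0.0 m³/s; ΣQ_DR = 242.0 m³/s, peak = 91.0 m³/s.
Runoff depth d = ΣQ_DR·Δt / A = 242.0 × 21600 / (523 km²) = 9.995 mm.
The 1-cm UH is the DRH scaled by (10 mm)/d, so U_p = 91.0 × 10/9.995 = 91.0 m³/s.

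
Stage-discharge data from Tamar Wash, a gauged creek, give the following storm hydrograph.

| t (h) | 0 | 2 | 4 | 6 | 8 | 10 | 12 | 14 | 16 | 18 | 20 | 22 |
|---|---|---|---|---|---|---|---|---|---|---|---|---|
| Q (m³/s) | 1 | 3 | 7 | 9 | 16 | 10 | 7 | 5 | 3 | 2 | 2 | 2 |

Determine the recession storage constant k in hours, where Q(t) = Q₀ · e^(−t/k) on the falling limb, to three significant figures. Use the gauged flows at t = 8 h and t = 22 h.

k ≈ 6.73 h

On the falling limb, Q drops from 16 to 2 m³/s between t = 8 h and t = 22 h (Δt = 14 h).
k = −Δt / ln(Q₂/Q₁) = −14 / ln(2/16) = 6.73 h.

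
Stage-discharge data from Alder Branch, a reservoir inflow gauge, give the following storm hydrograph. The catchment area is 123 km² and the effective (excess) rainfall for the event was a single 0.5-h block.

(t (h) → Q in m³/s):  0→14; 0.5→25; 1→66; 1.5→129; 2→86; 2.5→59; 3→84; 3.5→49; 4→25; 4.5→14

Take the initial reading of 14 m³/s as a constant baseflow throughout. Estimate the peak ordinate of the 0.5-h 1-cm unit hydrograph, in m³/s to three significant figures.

Direct runoff: 0.0, 11.0, 52.0, 115.0, 72.0, 45.0, 70.0, 35.0, 11.0, 0.0 m³/s; ΣQ_DR = 411.0 m³/s, peak = 115.0 m³/s.
Runoff depth d = ΣQ_DR·Δt / A = 411.0 × 1800 / (123 km²) = 6.015 mm.
The 1-cm UH is the DRH scaled by (10 mm)/d, so U_p = 115.0 × 10/6.015 = 191 m³/s.

U_p ≈ 191 m³/s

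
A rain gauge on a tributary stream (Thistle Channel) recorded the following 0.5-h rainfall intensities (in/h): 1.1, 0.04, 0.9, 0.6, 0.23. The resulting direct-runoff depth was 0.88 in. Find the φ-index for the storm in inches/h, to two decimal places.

Only the 3 blocks with intensity above φ contribute runoff: 1.1, 0.9, 0.6 in/h.
Σ(I−φ)·Δt = d  ⇒  (1.1+0.9+0.6 − 3φ)·0.5 = 0.88
φ = (2.600 − 0.88/0.5) / 3 = 0.28 in/h.

φ ≈ 0.28 in/h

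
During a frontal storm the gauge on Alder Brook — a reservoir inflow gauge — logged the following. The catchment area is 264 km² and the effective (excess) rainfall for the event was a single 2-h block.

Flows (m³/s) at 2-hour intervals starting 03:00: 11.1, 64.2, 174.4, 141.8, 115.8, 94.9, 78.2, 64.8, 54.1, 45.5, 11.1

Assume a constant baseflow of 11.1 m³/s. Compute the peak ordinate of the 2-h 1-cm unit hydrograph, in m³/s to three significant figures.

U_p ≈ 81.6 m³/s

Direct runoff: 0.0, 53.1, 163.3, 130.7, 104.7, 83.8, 67.1, 53.7, 43.0, 34.4, 0.0 m³/s; ΣQ_DR = 733.8 m³/s, peak = 163.3 m³/s.
Runoff depth d = ΣQ_DR·Δt / A = 733.8 × 7200 / (264 km²) = 20.01 mm.
The 1-cm UH is the DRH scaled by (10 mm)/d, so U_p = 163.3 × 10/20.01 = 81.6 m³/s.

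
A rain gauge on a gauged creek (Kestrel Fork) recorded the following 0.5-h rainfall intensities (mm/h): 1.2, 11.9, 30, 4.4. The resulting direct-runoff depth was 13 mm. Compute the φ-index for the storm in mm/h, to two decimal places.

Only the 2 blocks with intensity above φ contribute runoff: 11.9, 30 mm/h.
Σ(I−φ)·Δt = d  ⇒  (11.9+30 − 2φ)·0.5 = 13
φ = (41.90 − 13/0.5) / 2 = 7.95 mm/h.

φ ≈ 7.95 mm/h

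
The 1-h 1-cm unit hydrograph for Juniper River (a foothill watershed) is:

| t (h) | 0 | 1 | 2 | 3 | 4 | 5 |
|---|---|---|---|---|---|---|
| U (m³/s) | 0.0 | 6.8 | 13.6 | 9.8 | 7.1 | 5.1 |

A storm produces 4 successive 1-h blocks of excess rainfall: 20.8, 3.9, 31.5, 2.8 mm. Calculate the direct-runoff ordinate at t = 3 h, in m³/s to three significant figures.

By discrete convolution, Q_j = Σ (P_i / 10 mm) · U_{j−i}.
At t = 3 h (j=3): Q = (20.8/10)·9.8 + (3.9/10)·13.6 + (31.5/10)·6.8 + (2.8/10)·0.0 = 47.1 m³/s.

Q ≈ 47.1 m³/s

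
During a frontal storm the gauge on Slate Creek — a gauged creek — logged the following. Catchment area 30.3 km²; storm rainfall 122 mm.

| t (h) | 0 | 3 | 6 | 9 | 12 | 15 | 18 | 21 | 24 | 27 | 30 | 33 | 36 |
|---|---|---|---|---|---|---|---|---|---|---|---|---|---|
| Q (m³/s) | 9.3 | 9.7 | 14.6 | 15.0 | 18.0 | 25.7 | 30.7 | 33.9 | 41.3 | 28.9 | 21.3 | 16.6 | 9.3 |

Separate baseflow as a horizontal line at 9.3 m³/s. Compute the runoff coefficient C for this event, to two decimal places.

ΣQ_DR = 153.4 m³/s; V = ΣQ_DR·Δt = 1.657 × 10^6 m³.
Runoff depth d = V / A = 54.68 mm.
C = d / P = 54.68 / 122 = 0.45.

C ≈ 0.45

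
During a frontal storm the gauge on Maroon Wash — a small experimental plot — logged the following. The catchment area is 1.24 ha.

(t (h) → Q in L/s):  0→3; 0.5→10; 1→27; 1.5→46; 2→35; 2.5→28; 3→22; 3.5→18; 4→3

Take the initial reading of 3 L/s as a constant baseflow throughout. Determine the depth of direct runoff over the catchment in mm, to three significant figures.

Direct runoff: 0.0, 7.0, 24.0, 43.0, 32.0, 25.0, 19.0, 15.0, 0.0 L/s; ΣQ_DR = 165.0 L/s.
V = ΣQ_DR · Δt = 165.0 × 1800 s = 2.970 × 10^5 L.
Over A = 1.24 ha, depth = V / A = 24.0 mm.

d ≈ 24.0 mm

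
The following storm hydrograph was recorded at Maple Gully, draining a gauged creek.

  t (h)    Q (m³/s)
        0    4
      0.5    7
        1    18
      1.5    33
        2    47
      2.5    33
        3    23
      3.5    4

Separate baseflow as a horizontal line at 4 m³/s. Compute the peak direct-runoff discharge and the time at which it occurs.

Subtracting baseflow gives direct-runoff ordinates: 0.0, 3.0, 14.0, 29.0, 43.0, 29.0, 19.0, 0.0 m³/s.
The maximum is 43.0 m³/s, occurring at the reading for t = 2 h.

Q_p = 43.0 m³/s at t = 2 h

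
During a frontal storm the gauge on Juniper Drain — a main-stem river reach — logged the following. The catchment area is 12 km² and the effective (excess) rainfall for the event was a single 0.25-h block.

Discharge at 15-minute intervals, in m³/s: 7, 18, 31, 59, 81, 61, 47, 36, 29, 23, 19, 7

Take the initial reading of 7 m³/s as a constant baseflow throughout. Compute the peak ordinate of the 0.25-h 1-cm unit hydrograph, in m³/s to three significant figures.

Direct runoff: 0.0, 11.0, 24.0, 52.0, 74.0, 54.0, 40.0, 29.0, 22.0, 16.0, 12.0, 0.0 m³/s; ΣQ_DR = 334.0 m³/s, peak = 74.0 m³/s.
Runoff depth d = ΣQ_DR·Δt / A = 334.0 × 900 / (12 km²) = 25.05 mm.
The 1-cm UH is the DRH scaled by (10 mm)/d, so U_p = 74.0 × 10/25.05 = 29.5 m³/s.

U_p ≈ 29.5 m³/s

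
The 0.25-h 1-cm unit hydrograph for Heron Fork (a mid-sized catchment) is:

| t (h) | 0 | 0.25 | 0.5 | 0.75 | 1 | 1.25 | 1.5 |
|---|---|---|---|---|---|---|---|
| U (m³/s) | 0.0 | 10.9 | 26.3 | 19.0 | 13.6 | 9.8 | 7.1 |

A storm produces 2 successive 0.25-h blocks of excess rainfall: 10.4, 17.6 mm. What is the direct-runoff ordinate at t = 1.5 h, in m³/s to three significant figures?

Q ≈ 24.6 m³/s

By discrete convolution, Q_j = Σ (P_i / 10 mm) · U_{j−i}.
At t = 1.5 h (j=6): Q = (10.4/10)·7.1 + (17.6/10)·9.8 = 24.6 m³/s.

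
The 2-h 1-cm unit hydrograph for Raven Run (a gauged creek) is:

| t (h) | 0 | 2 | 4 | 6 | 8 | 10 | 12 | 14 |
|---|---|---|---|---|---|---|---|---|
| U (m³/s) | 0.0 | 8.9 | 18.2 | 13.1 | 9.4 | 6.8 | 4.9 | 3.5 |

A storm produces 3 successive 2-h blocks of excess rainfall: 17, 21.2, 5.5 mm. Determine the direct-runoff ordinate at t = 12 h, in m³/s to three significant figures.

Q ≈ 27.9 m³/s

By discrete convolution, Q_j = Σ (P_i / 10 mm) · U_{j−i}.
At t = 12 h (j=6): Q = (17/10)·4.9 + (21.2/10)·6.8 + (5.5/10)·9.4 = 27.9 m³/s.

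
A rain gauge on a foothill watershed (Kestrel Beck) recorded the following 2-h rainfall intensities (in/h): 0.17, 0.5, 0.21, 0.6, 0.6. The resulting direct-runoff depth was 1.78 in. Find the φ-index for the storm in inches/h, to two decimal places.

Only the 3 blocks with intensity above φ contribute runoff: 0.5, 0.6, 0.6 in/h.
Σ(I−φ)·Δt = d  ⇒  (0.5+0.6+0.6 − 3φ)·2 = 1.78
φ = (1.700 − 1.78/2) / 3 = 0.27 in/h.

φ ≈ 0.27 in/h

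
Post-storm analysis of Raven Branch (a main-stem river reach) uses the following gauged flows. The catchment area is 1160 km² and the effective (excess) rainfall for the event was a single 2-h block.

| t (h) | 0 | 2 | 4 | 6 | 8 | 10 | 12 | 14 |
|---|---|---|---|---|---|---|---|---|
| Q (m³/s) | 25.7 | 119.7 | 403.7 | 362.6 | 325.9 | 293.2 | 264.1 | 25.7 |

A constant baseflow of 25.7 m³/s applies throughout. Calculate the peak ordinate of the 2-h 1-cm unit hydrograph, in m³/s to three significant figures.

Direct runoff: 0.0, 94.0, 378.0, 336.9, 300.2, 267.5, 238.4, 0.0 m³/s; ΣQ_DR = 1615 m³/s, peak = 378.0 m³/s.
Runoff depth d = ΣQ_DR·Δt / A = 1615 × 7200 / (1160 km²) = 10.02 mm.
The 1-cm UH is the DRH scaled by (10 mm)/d, so U_p = 378.0 × 10/10.02 = 377 m³/s.

U_p ≈ 377 m³/s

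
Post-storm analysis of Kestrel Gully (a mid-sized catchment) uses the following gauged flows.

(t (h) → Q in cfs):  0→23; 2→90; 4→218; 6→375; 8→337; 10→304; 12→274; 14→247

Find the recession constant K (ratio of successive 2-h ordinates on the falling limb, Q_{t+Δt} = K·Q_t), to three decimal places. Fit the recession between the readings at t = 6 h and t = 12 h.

K ≈ 0.901

Using the recession-limb readings at t = 6 h and t = 12 h: Q falls from 375 to 274 cfs over 3 intervals.
K = (Q₂/Q₁)^(1/3) = (274/375)^(1/3) = 0.901.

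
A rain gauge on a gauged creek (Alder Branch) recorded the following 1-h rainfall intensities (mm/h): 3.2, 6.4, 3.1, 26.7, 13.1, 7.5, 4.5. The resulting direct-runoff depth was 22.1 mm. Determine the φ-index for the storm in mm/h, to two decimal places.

φ ≈ 8.85 mm/h

Only the 2 blocks with intensity above φ contribute runoff: 26.7, 13.1 mm/h.
Σ(I−φ)·Δt = d  ⇒  (26.7+13.1 − 2φ)·1 = 22.1
φ = (39.80 − 22.1/1) / 2 = 8.85 mm/h.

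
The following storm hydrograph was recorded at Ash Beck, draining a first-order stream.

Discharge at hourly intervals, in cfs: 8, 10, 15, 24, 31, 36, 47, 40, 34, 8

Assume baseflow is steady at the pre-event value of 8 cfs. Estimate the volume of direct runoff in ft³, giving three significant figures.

Direct-runoff ordinates (Q − Q_b): 0.0, 2.0, 7.0, 16.0, 23.0, 28.0, 39.0, 32.0, 26.0, 0.0 cfs.
ΣQ_DR = 173.0 cfs.
With Δt = 1 h = 3600 s, V = ΣQ_DR · Δt = 173.0 × 3600 = 6.23 × 10^5 ft³.

V ≈ 6.23 × 10^5 ft³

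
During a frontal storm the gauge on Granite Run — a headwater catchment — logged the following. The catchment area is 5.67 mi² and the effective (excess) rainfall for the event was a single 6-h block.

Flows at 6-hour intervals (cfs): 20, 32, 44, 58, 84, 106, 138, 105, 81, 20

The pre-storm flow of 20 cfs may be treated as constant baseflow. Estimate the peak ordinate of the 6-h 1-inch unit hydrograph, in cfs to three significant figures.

U_p ≈ 147 cfs

Direct runoff: 0.0, 12.0, 24.0, 38.0, 64.0, 86.0, 118.0, 85.0, 61.0, 0.0 cfs; ΣQ_DR = 488.0 cfs, peak = 118.0 cfs.
Runoff depth d = ΣQ_DR·Δt / A = 488.0 × 21600 / (5.67 mi²) = 0.8002 in.
The 1-inch UH is the DRH scaled by (1 in)/d, so U_p = 118.0 × 1/0.8002 = 147 cfs.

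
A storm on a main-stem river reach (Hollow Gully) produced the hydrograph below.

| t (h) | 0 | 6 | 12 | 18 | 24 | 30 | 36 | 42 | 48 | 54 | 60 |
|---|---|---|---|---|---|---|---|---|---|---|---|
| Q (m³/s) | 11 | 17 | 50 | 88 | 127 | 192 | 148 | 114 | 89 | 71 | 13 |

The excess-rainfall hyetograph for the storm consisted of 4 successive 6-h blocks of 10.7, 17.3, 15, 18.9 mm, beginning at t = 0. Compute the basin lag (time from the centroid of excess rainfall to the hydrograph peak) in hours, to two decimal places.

Centroid of excess rainfall: t_c = Σ P_i·t̄_i / ΣP_i = 13.0808 h (block centres at 3, 9, 15, 21 h).
Hydrograph peak occurs at t = 30 h, so basin lag t_L = 30 − 13.0808 = 16.92 h.

t_L ≈ 16.92 h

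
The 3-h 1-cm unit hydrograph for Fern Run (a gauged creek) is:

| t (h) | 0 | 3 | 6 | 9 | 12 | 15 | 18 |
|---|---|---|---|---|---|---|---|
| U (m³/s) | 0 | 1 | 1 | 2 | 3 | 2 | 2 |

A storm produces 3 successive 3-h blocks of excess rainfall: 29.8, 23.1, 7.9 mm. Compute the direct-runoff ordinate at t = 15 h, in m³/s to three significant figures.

Q ≈ 14.5 m³/s

By discrete convolution, Q_j = Σ (P_i / 10 mm) · U_{j−i}.
At t = 15 h (j=5): Q = (29.8/10)·2 + (23.1/10)·3 + (7.9/10)·2 = 14.5 m³/s.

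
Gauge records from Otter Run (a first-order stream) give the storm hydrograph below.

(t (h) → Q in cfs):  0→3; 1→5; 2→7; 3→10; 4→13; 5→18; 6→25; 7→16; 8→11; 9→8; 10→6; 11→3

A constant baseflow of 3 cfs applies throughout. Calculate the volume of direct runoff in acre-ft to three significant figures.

Direct-runoff ordinates (Q − Q_b): 0.0, 2.0, 4.0, 7.0, 10.0, 15.0, 22.0, 13.0, 8.0, 5.0, 3.0, 0.0 cfs.
ΣQ_DR = 89.00 cfs.
With Δt = 1 h = 3600 s, V = ΣQ_DR · Δt = 89.00 × 3600 = 3.20 × 10^5 ft³ = 7.36 acre-ft.

V ≈ 7.36 acre-ft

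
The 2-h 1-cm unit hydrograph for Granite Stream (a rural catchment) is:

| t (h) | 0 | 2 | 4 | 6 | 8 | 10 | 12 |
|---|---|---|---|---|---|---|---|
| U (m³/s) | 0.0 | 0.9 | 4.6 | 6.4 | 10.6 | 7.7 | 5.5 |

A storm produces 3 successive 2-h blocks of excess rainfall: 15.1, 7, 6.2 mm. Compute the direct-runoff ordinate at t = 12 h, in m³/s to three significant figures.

By discrete convolution, Q_j = Σ (P_i / 10 mm) · U_{j−i}.
At t = 12 h (j=6): Q = (15.1/10)·5.5 + (7/10)·7.7 + (6.2/10)·10.6 = 20.3 m³/s.

Q ≈ 20.3 m³/s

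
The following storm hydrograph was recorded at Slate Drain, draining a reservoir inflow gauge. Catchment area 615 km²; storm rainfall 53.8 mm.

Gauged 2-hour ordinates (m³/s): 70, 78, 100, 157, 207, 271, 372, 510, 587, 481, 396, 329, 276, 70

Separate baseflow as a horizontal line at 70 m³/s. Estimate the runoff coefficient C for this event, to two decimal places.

C ≈ 0.64

ΣQ_DR = 2924 m³/s; V = ΣQ_DR·Δt = 2.105 × 10^7 m³.
Runoff depth d = V / A = 34.23 mm.
C = d / P = 34.23 / 53.8 = 0.64.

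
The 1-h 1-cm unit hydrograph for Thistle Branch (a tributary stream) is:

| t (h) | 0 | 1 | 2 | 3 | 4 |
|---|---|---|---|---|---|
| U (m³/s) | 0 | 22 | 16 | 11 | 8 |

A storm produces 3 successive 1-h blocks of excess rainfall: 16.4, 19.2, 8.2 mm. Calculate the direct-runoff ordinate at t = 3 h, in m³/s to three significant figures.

By discrete convolution, Q_j = Σ (P_i / 10 mm) · U_{j−i}.
At t = 3 h (j=3): Q = (16.4/10)·11 + (19.2/10)·16 + (8.2/10)·22 = 66.8 m³/s.

Q ≈ 66.8 m³/s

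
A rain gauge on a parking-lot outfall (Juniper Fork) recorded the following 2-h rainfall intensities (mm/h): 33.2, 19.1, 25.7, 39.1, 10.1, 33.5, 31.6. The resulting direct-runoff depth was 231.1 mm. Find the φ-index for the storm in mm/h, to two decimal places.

Only the 6 blocks with intensity above φ contribute runoff: 33.2, 19.1, 25.7, 39.1, 33.5, 31.6 mm/h.
Σ(I−φ)·Δt = d  ⇒  (33.2+19.1+25.7+39.1+33.5+31.6 − 6φ)·2 = 231.1
φ = (182.2 − 231.1/2) / 6 = 11.11 mm/h.

φ ≈ 11.11 mm/h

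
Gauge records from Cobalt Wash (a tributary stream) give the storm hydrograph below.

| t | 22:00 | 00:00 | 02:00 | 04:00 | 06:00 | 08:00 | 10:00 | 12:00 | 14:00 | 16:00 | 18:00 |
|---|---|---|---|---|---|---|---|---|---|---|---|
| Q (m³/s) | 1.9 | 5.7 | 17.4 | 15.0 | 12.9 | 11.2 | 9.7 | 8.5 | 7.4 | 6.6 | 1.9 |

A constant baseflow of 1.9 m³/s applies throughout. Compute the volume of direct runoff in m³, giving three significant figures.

Direct-runoff ordinates (Q − Q_b): 0.0, 3.8, 15.5, 13.1, 11.0, 9.3, 7.8, 6.6, 5.5, 4.7, 0.0 m³/s.
ΣQ_DR = 77.30 m³/s.
With Δt = 2 h = 7200 s, V = ΣQ_DR · Δt = 77.30 × 7200 = 5.57 × 10^5 m³.

V ≈ 5.57 × 10^5 m³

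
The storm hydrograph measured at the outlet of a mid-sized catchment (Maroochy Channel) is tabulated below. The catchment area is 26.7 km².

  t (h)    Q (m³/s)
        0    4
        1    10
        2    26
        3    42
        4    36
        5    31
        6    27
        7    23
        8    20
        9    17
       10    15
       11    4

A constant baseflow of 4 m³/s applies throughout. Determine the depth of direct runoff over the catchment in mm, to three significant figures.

Direct runoff: 0.0, 6.0, 22.0, 38.0, 32.0, 27.0, 23.0, 19.0, 16.0, 13.0, 11.0, 0.0 m³/s; ΣQ_DR = 207.0 m³/s.
V = ΣQ_DR · Δt = 207.0 × 3600 s = 7.452 × 10^5 m³.
Over A = 26.7 km², depth = V / A = 27.9 mm.

d ≈ 27.9 mm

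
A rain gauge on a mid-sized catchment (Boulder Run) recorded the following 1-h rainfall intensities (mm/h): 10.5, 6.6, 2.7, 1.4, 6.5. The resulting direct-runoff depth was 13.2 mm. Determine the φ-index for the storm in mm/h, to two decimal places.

φ ≈ 3.47 mm/h

Only the 3 blocks with intensity above φ contribute runoff: 10.5, 6.6, 6.5 mm/h.
Σ(I−φ)·Δt = d  ⇒  (10.5+6.6+6.5 − 3φ)·1 = 13.2
φ = (23.60 − 13.2/1) / 3 = 3.47 mm/h.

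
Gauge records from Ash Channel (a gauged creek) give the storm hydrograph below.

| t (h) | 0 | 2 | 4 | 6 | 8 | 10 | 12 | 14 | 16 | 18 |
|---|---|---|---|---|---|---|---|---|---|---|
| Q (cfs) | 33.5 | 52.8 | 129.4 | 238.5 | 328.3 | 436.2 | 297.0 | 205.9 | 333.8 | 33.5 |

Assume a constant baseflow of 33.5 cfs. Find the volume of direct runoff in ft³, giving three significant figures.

Direct-runoff ordinates (Q − Q_b): 0.0, 19.3, 95.9, 205.0, 294.8, 402.7, 263.5, 172.4, 300.3, 0.0 cfs.
ΣQ_DR = 1754 cfs.
With Δt = 2 h = 7200 s, V = ΣQ_DR · Δt = 1754 × 7200 = 1.26 × 10^7 ft³.

V ≈ 1.26 × 10^7 ft³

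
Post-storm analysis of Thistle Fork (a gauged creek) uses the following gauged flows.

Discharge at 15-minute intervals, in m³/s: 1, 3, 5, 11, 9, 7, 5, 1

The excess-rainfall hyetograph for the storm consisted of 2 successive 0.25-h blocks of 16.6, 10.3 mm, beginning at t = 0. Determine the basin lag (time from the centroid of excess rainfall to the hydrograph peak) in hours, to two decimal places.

t_L ≈ 0.53 h

Centroid of excess rainfall: t_c = Σ P_i·t̄_i / ΣP_i = 0.2207 h (block centres at 0.125, 0.375 h).
Hydrograph peak occurs at t = 0.75 h, so basin lag t_L = 0.75 − 0.2207 = 0.53 h.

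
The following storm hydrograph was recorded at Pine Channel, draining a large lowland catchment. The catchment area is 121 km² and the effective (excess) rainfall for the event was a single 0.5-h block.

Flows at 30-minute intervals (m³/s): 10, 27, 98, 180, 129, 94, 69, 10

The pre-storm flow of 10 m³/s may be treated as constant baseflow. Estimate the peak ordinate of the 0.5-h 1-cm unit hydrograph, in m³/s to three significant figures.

Direct runoff: 0.0, 17.0, 88.0, 170.0, 119.0, 84.0, 59.0, 0.0 m³/s; ΣQ_DR = 537.0 m³/s, peak = 170.0 m³/s.
Runoff depth d = ΣQ_DR·Δt / A = 537.0 × 1800 / (121 km²) = 7.988 mm.
The 1-cm UH is the DRH scaled by (10 mm)/d, so U_p = 170.0 × 10/7.988 = 213 m³/s.

U_p ≈ 213 m³/s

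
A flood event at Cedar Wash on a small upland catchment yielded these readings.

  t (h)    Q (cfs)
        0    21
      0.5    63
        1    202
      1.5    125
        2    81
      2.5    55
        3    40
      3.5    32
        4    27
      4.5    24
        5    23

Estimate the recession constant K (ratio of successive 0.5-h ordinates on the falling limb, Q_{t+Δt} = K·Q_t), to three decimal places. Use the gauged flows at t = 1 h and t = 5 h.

Using the recession-limb readings at t = 1 h and t = 5 h: Q falls from 202 to 23 cfs over 8 intervals.
K = (Q₂/Q₁)^(1/8) = (23/202)^(1/8) = 0.762.

K ≈ 0.762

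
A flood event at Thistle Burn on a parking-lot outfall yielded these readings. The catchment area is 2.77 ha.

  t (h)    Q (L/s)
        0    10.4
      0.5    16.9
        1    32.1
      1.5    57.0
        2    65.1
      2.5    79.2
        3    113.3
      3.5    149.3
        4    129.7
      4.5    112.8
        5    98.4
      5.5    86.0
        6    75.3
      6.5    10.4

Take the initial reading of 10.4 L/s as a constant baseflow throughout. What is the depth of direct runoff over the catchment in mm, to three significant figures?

Direct runoff: 0.0, 6.5, 21.7, 46.6, 54.7, 68.8, 102.9, 138.9, 119.3, 102.4, 88.0, 75.6, 64.9, 0.0 L/s; ΣQ_DR = 890.3 L/s.
V = ΣQ_DR · Δt = 890.3 × 1800 s = 1.603 × 10^6 L.
Over A = 2.77 ha, depth = V / A = 57.9 mm.

d ≈ 57.9 mm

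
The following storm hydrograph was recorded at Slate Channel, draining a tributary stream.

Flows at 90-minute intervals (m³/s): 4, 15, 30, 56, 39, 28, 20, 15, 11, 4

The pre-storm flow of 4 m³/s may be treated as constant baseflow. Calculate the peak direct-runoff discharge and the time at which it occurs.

Subtracting baseflow gives direct-runoff ordinates: 0.0, 11.0, 26.0, 52.0, 35.0, 24.0, 16.0, 11.0, 7.0, 0.0 m³/s.
The maximum is 52.0 m³/s, occurring at the reading for t = 4.5 h.

Q_p = 52.0 m³/s at t = 4.5 h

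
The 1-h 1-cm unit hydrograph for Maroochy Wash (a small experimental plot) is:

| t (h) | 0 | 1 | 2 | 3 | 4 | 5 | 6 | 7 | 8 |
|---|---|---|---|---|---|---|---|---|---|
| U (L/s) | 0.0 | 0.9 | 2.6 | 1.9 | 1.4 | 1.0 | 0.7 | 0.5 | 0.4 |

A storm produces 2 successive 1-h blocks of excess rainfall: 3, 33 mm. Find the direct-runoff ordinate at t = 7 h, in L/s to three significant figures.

Q ≈ 2.46 L/s

By discrete convolution, Q_j = Σ (P_i / 10 mm) · U_{j−i}.
At t = 7 h (j=7): Q = (3/10)·0.5 + (33/10)·0.7 = 2.46 L/s.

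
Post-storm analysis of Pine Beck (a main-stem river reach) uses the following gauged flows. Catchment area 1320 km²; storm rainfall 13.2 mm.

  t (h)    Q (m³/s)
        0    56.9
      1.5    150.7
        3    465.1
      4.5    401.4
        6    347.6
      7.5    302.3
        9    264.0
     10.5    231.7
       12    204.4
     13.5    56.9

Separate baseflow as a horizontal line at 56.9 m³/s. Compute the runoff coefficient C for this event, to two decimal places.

ΣQ_DR = 1912 m³/s; V = ΣQ_DR·Δt = 1.032 × 10^7 m³.
Runoff depth d = V / A = 7.822 mm.
C = d / P = 7.822 / 13.2 = 0.59.

C ≈ 0.59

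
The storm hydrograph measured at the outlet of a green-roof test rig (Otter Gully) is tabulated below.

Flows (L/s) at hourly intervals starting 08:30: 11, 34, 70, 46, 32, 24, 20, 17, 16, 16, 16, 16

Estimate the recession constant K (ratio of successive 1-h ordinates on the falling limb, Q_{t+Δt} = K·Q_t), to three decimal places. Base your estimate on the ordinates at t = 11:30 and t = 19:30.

Using the recession-limb readings at t = 11:30 and t = 19:30: Q falls from 46 to 16 L/s over 8 intervals.
K = (Q₂/Q₁)^(1/8) = (16/46)^(1/8) = 0.876.

K ≈ 0.876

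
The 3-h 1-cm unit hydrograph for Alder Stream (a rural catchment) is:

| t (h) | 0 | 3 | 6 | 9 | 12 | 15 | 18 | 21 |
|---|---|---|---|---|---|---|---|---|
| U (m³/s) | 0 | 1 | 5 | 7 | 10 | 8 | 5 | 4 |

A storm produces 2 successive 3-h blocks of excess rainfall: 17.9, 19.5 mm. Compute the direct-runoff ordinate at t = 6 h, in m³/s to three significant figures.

Q ≈ 10.9 m³/s

By discrete convolution, Q_j = Σ (P_i / 10 mm) · U_{j−i}.
At t = 6 h (j=2): Q = (17.9/10)·5 + (19.5/10)·1 = 10.9 m³/s.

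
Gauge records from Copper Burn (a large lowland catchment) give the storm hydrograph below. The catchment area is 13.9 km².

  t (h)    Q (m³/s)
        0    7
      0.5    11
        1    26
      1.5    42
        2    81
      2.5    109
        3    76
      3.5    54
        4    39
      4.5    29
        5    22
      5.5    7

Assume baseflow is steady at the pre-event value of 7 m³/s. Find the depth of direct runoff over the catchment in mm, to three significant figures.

d ≈ 54.3 mm

Direct runoff: 0.0, 4.0, 19.0, 35.0, 74.0, 102.0, 69.0, 47.0, 32.0, 22.0, 15.0, 0.0 m³/s; ΣQ_DR = 419.0 m³/s.
V = ΣQ_DR · Δt = 419.0 × 1800 s = 7.542 × 10^5 m³.
Over A = 13.9 km², depth = V / A = 54.3 mm.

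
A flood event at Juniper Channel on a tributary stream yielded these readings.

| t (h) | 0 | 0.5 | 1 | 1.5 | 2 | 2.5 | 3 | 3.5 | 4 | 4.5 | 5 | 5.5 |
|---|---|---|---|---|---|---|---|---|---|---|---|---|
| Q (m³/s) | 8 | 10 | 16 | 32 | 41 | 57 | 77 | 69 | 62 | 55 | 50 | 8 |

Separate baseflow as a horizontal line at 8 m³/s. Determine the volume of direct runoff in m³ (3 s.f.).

Direct-runoff ordinates (Q − Q_b): 0.0, 2.0, 8.0, 24.0, 33.0, 49.0, 69.0, 61.0, 54.0, 47.0, 42.0, 0.0 m³/s.
ΣQ_DR = 389.0 m³/s.
With Δt = 0.5 h = 1800 s, V = ΣQ_DR · Δt = 389.0 × 1800 = 7.00 × 10^5 m³.

V ≈ 7.00 × 10^5 m³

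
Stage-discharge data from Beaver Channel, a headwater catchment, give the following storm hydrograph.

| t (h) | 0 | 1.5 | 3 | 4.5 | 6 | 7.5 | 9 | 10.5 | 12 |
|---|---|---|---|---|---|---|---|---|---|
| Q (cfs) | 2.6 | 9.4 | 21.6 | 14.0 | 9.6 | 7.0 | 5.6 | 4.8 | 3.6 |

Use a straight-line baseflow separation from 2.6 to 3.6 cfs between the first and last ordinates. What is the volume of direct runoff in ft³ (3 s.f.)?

Direct-runoff ordinates (Q − Q_b): 0.00, 6.67, 18.75, 11.03, 6.50, 3.77, 2.25, 1.32, 0.00 cfs.
ΣQ_DR = 50.30 cfs.
With Δt = 1.5 h = 5400 s, V = ΣQ_DR · Δt = 50.30 × 5400 = 2.72 × 10^5 ft³.

V ≈ 2.72 × 10^5 ft³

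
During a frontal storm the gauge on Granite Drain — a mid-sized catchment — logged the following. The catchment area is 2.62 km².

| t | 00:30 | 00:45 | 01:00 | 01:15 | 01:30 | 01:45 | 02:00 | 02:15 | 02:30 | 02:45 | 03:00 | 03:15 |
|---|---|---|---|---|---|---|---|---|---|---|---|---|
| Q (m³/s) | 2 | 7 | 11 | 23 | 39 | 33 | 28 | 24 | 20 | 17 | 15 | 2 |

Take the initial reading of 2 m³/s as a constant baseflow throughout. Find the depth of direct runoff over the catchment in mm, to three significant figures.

Direct runoff: 0.0, 5.0, 9.0, 21.0, 37.0, 31.0, 26.0, 22.0, 18.0, 15.0, 13.0, 0.0 m³/s; ΣQ_DR = 197.0 m³/s.
V = ΣQ_DR · Δt = 197.0 × 900 s = 1.773 × 10^5 m³.
Over A = 2.62 km², depth = V / A = 67.7 mm.

d ≈ 67.7 mm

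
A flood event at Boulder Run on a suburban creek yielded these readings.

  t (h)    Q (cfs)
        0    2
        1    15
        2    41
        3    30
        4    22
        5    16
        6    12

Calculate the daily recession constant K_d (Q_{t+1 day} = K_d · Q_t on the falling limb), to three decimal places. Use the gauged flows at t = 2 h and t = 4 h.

K_d ≈ 0.001

Between t = 2 h and t = 4 h the flow falls from 41 to 22 cfs over 2×1 h = 2 h.
Per-interval ratio K = (22/41)^(1/2) = 0.7325; K_d = K^(24/1) = 0.001.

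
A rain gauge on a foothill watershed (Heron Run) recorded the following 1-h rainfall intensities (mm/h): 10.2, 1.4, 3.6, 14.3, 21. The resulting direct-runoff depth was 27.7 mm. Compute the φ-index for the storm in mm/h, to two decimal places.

φ ≈ 5.93 mm/h

Only the 3 blocks with intensity above φ contribute runoff: 10.2, 14.3, 21 mm/h.
Σ(I−φ)·Δt = d  ⇒  (10.2+14.3+21 − 3φ)·1 = 27.7
φ = (45.50 − 27.7/1) / 3 = 5.93 mm/h.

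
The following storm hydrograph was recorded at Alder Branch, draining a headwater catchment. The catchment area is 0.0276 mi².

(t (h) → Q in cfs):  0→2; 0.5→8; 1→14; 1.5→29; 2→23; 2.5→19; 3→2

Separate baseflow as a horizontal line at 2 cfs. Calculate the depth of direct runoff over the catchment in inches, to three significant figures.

d ≈ 2.33 in

Direct runoff: 0.0, 6.0, 12.0, 27.0, 21.0, 17.0, 0.0 cfs; ΣQ_DR = 83.00 cfs.
V = ΣQ_DR · Δt = 83.00 × 1800 s = 1.494 × 10^5 ft³.
Over A = 0.0276 mi², depth = V / A = 2.33 in.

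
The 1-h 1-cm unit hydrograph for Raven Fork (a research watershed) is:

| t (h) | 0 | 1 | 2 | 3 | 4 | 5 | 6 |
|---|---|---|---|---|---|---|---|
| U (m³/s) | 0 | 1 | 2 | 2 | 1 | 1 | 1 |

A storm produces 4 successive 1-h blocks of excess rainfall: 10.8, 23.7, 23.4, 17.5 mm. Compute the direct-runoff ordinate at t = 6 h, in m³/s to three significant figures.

Q ≈ 9.29 m³/s

By discrete convolution, Q_j = Σ (P_i / 10 mm) · U_{j−i}.
At t = 6 h (j=6): Q = (10.8/10)·1 + (23.7/10)·1 + (23.4/10)·1 + (17.5/10)·2 = 9.29 m³/s.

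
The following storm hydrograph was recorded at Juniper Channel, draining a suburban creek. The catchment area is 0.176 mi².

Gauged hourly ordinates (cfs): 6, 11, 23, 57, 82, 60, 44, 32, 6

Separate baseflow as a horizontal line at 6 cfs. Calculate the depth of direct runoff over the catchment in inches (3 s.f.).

Direct runoff: 0.0, 5.0, 17.0, 51.0, 76.0, 54.0, 38.0, 26.0, 0.0 cfs; ΣQ_DR = 267.0 cfs.
V = ΣQ_DR · Δt = 267.0 × 3600 s = 9.612 × 10^5 ft³.
Over A = 0.176 mi², depth = V / A = 2.35 in.

d ≈ 2.35 in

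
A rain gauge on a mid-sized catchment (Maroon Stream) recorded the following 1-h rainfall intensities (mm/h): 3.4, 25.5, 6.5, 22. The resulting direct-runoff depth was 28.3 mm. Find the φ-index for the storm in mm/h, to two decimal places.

φ ≈ 9.60 mm/h

Only the 2 blocks with intensity above φ contribute runoff: 25.5, 22 mm/h.
Σ(I−φ)·Δt = d  ⇒  (25.5+22 − 2φ)·1 = 28.3
φ = (47.50 − 28.3/1) / 2 = 9.60 mm/h.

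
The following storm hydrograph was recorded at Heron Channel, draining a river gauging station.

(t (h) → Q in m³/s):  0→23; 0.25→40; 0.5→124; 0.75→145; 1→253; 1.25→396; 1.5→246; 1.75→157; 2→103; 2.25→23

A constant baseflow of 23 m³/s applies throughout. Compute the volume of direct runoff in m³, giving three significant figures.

V ≈ 1.15 × 10^6 m³

Direct-runoff ordinates (Q − Q_b): 0.0, 17.0, 101.0, 122.0, 230.0, 373.0, 223.0, 134.0, 80.0, 0.0 m³/s.
ΣQ_DR = 1280 m³/s.
With Δt = 0.25 h = 900 s, V = ΣQ_DR · Δt = 1280 × 900 = 1.15 × 10^6 m³.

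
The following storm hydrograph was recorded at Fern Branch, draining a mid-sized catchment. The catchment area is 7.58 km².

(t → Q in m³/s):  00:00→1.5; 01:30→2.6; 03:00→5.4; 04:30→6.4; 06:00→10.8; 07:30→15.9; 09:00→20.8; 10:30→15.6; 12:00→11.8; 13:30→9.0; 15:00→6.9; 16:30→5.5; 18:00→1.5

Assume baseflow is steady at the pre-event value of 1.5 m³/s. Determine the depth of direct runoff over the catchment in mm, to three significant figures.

Direct runoff: 0.0, 1.1, 3.9, 4.9, 9.3, 14.4, 19.3, 14.1, 10.3, 7.5, 5.4, 4.0, 0.0 m³/s; ΣQ_DR = 94.20 m³/s.
V = ΣQ_DR · Δt = 94.20 × 5400 s = 5.087 × 10^5 m³.
Over A = 7.58 km², depth = V / A = 67.1 mm.

d ≈ 67.1 mm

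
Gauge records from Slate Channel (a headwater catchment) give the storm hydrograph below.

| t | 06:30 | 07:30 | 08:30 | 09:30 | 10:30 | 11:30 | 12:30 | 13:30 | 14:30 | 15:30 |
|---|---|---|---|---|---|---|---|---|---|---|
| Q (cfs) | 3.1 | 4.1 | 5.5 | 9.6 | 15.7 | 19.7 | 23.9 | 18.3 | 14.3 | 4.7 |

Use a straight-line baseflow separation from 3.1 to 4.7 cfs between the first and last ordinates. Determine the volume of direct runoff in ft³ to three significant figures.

Direct-runoff ordinates (Q − Q_b): 0.00, 0.82, 2.04, 5.97, 11.89, 15.71, 19.73, 13.96, 9.78, 0.00 cfs.
ΣQ_DR = 79.90 cfs.
With Δt = 1 h = 3600 s, V = ΣQ_DR · Δt = 79.90 × 3600 = 2.88 × 10^5 ft³.

V ≈ 2.88 × 10^5 ft³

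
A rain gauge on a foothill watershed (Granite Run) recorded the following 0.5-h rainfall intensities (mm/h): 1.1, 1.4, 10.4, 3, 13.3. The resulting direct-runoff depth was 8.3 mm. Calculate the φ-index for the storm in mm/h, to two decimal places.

φ ≈ 3.55 mm/h

Only the 2 blocks with intensity above φ contribute runoff: 10.4, 13.3 mm/h.
Σ(I−φ)·Δt = d  ⇒  (10.4+13.3 − 2φ)·0.5 = 8.3
φ = (23.70 − 8.3/0.5) / 2 = 3.55 mm/h.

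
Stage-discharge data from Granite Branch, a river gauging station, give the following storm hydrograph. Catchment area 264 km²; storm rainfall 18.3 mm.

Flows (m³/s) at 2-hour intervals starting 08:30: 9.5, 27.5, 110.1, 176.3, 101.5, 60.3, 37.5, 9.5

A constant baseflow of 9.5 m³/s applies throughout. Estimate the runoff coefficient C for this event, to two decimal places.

C ≈ 0.68

ΣQ_DR = 456.2 m³/s; V = ΣQ_DR·Δt = 3.285 × 10^6 m³.
Runoff depth d = V / A = 12.44 mm.
C = d / P = 12.44 / 18.3 = 0.68.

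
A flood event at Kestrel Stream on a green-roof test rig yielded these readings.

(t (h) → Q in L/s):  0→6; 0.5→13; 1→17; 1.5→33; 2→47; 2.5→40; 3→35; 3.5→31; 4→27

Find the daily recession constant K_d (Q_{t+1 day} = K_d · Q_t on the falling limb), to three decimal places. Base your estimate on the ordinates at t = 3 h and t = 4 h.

Between t = 3 h and t = 4 h the flow falls from 35 to 27 L/s over 2×0.5 h = 1 h.
Per-interval ratio K = (27/35)^(1/2) = 0.8783; K_d = K^(24/0.5) = 0.002.

K_d ≈ 0.002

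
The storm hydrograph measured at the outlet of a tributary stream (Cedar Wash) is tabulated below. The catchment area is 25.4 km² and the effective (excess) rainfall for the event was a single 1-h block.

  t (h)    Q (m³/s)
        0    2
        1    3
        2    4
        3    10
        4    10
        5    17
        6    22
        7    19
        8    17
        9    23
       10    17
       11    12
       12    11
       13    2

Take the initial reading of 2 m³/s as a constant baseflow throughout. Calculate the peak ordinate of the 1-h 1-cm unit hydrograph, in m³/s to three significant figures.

Direct runoff: 0.0, 1.0, 2.0, 8.0, 8.0, 15.0, 20.0, 17.0, 15.0, 21.0, 15.0, 10.0, 9.0, 0.0 m³/s; ΣQ_DR = 141.0 m³/s, peak = 21.0 m³/s.
Runoff depth d = ΣQ_DR·Δt / A = 141.0 × 3600 / (25.4 km²) = 19.98 mm.
The 1-cm UH is the DRH scaled by (10 mm)/d, so U_p = 21.0 × 10/19.98 = 10.5 m³/s.

U_p ≈ 10.5 m³/s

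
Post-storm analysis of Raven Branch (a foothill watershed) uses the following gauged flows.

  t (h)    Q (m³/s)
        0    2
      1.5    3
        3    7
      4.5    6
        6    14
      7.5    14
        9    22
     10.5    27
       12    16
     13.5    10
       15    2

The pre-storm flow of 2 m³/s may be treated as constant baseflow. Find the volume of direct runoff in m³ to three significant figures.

Direct-runoff ordinates (Q − Q_b): 0.0, 1.0, 5.0, 4.0, 12.0, 12.0, 20.0, 25.0, 14.0, 8.0, 0.0 m³/s.
ΣQ_DR = 101.0 m³/s.
With Δt = 1.5 h = 5400 s, V = ΣQ_DR · Δt = 101.0 × 5400 = 5.45 × 10^5 m³.

V ≈ 5.45 × 10^5 m³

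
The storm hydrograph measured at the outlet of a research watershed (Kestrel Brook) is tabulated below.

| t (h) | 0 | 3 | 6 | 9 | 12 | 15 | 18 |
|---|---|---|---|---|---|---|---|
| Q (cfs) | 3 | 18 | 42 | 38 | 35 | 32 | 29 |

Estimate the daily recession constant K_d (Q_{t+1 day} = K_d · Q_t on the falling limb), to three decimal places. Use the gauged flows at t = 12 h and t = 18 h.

K_d ≈ 0.471

Between t = 12 h and t = 18 h the flow falls from 35 to 29 cfs over 2×3 h = 6 h.
Per-interval ratio K = (29/35)^(1/2) = 0.9103; K_d = K^(24/3) = 0.471.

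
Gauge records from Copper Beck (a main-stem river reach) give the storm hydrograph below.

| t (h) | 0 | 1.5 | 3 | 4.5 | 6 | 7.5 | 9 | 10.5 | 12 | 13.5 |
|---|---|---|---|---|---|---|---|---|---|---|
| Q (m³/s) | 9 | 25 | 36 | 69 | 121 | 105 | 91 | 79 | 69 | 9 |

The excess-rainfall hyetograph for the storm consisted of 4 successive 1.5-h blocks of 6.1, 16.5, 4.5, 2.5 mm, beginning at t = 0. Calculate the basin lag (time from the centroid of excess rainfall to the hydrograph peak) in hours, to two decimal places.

t_L ≈ 3.58 h

Centroid of excess rainfall: t_c = Σ P_i·t̄_i / ΣP_i = 2.4223 h (block centres at 0.75, 2.25, 3.75, 5.25 h).
Hydrograph peak occurs at t = 6 h, so basin lag t_L = 6 − 2.4223 = 3.58 h.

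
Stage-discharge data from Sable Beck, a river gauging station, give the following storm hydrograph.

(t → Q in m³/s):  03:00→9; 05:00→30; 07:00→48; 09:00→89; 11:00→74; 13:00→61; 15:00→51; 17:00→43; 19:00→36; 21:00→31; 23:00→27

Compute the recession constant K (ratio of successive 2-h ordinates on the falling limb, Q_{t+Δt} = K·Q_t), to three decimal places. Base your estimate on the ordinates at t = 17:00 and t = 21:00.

K ≈ 0.849

Using the recession-limb readings at t = 17:00 and t = 21:00: Q falls from 43 to 31 m³/s over 2 intervals.
K = (Q₂/Q₁)^(1/2) = (31/43)^(1/2) = 0.849.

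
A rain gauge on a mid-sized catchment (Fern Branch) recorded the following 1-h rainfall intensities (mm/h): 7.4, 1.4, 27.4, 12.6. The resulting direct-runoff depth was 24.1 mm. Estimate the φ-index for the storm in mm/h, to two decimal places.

φ ≈ 7.95 mm/h

Only the 2 blocks with intensity above φ contribute runoff: 27.4, 12.6 mm/h.
Σ(I−φ)·Δt = d  ⇒  (27.4+12.6 − 2φ)·1 = 24.1
φ = (40.00 − 24.1/1) / 2 = 7.95 mm/h.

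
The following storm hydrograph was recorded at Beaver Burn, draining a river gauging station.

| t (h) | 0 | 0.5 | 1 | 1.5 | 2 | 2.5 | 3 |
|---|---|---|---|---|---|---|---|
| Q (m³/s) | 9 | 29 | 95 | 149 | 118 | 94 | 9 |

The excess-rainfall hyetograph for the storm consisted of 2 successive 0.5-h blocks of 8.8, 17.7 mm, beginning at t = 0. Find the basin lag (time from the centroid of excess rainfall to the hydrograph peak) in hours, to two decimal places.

t_L ≈ 0.92 h

Centroid of excess rainfall: t_c = Σ P_i·t̄_i / ΣP_i = 0.5840 h (block centres at 0.25, 0.75 h).
Hydrograph peak occurs at t = 1.5 h, so basin lag t_L = 1.5 − 0.5840 = 0.92 h.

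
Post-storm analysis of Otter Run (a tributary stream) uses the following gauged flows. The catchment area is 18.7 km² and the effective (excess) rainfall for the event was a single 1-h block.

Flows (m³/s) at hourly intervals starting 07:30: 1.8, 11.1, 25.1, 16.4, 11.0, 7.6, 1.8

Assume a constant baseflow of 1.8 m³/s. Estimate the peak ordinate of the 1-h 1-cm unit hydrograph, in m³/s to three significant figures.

U_p ≈ 19.5 m³/s

Direct runoff: 0.0, 9.3, 23.3, 14.6, 9.2, 5.8, 0.0 m³/s; ΣQ_DR = 62.20 m³/s, peak = 23.3 m³/s.
Runoff depth d = ΣQ_DR·Δt / A = 62.20 × 3600 / (18.7 km²) = 11.97 mm.
The 1-cm UH is the DRH scaled by (10 mm)/d, so U_p = 23.3 × 10/11.97 = 19.5 m³/s.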